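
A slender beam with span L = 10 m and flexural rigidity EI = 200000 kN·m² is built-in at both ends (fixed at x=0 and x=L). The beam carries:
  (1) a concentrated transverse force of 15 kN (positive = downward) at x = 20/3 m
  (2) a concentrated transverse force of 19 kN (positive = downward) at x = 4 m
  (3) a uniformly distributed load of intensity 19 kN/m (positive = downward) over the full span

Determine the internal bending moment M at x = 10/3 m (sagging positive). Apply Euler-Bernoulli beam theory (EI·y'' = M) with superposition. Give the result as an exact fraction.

M(10/3) = 46109/675 kN·m

Load 1 — point force P=15 kN at a=20/3 m (b=L-a=10/3):
  M_1 = Pb²(3a+b)x/L³ - Pab²/L²  [x≤a] = 15·(10/3)²·(3·(20/3)+(10/3))·(10/3)/10³ - 15·(20/3)·(10/3)²/10² = 50/27 kN·m
Load 2 — point force P=19 kN at a=4 m (b=L-a=6):
  M_2 = Pb²(3a+b)x/L³ - Pab²/L²  [x≤a] = 19·6²·(3·4+6)·(10/3)/10³ - 19·4·6²/10² = 342/25 kN·m
Load 3 — uniform load w=19 kN/m over full span:
  M_3 = wLx/2 - wL²/12 - wx²/2 = 19·10·(10/3)/2 - 19·10²/12 - 19·(10/3)²/2 = 475/9 kN·m
Superposition: M = Σ M_i = 46109/675 kN·m ≈ 68.309630 kN·m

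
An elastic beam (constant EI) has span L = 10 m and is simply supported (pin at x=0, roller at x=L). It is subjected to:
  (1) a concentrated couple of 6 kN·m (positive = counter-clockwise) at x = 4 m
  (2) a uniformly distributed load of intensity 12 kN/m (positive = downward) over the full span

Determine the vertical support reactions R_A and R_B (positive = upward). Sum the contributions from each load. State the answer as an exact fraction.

R_A = 303/5 kN, R_B = 297/5 kN

Load 1 — applied couple M₀=6 kN·m at a=4 m (b=L-a=6):
  R_A = M₀/L = 6/10 = 3/5 kN
  R_B = -M₀/L = -6/10 = -3/5 kN
Load 2 — uniform load w=12 kN/m over full span:
  R_A = wL/2 = 12·10/2 = 60 kN
  R_B = wL/2 = 12·10/2 = 60 kN
Superposition: R_A = 303/5 kN, R_B = 297/5 kN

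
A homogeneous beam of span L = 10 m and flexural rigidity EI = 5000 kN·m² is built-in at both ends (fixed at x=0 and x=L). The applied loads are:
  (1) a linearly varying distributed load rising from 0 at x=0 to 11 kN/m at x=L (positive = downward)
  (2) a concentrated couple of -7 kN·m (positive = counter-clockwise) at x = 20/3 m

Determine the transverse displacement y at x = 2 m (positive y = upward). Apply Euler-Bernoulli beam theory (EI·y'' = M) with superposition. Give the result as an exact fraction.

Load 1 — triangular load w₀=11 kN/m (0→w₀ over full span):
  y_1 = -w₀x²(L-x)²(x+2L)/(120LEI) = -11·2²·(10-2)²·(2+2·10)/(120·10·5000) = -484/46875 m
Load 2 — applied couple M₀=-7 kN·m at a=20/3 m (b=L-a=10/3):
  y_2 = (R_Ax³/6 - M_Ax²/2)/EI  [x≤a] with R_A=-14/15, M_A=-7/3 = ((-14/15)·2³/6 - (-7/3)·2²/2)/5000 = 77/112500 m
Superposition: y = Σ y_i = -5423/562500 m ≈ -0.009641 m

y(2) = -5423/562500 m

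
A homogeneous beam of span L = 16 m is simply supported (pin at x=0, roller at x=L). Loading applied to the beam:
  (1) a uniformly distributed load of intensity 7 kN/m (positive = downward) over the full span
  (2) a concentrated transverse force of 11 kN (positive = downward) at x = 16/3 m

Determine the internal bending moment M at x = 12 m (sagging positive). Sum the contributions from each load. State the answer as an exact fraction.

Load 1 — uniform load w=7 kN/m over full span:
  M_1 = wx(L-x)/2 = 7·12·(16-12)/2 = 168 kN·m
Load 2 — point force P=11 kN at a=16/3 m (b=L-a=32/3):
  M_2 = Pa(L-x)/L  [x>a] = 11·(16/3)·(16-12)/16 = 44/3 kN·m
Superposition: M = Σ M_i = 548/3 kN·m ≈ 182.666667 kN·m

M(12) = 548/3 kN·m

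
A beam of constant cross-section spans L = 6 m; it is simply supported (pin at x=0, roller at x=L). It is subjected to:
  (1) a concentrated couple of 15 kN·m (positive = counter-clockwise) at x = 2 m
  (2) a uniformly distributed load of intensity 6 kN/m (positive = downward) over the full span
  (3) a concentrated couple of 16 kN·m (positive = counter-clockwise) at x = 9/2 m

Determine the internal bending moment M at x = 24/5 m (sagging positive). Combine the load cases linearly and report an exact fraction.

Load 1 — applied couple M₀=15 kN·m at a=2 m (b=L-a=4):
  M_1 = M₀x/L - M₀  [x>a] = 15·(24/5)/6 - 15 = -3 kN·m
Load 2 — uniform load w=6 kN/m over full span:
  M_2 = wx(L-x)/2 = 6·(24/5)·(6-(24/5))/2 = 432/25 kN·m
Load 3 — applied couple M₀=16 kN·m at a=9/2 m (b=L-a=3/2):
  M_3 = M₀x/L - M₀  [x>a] = 16·(24/5)/6 - 16 = -16/5 kN·m
Superposition: M = Σ M_i = 277/25 kN·m ≈ 11.080000 kN·m

M(24/5) = 277/25 kN·m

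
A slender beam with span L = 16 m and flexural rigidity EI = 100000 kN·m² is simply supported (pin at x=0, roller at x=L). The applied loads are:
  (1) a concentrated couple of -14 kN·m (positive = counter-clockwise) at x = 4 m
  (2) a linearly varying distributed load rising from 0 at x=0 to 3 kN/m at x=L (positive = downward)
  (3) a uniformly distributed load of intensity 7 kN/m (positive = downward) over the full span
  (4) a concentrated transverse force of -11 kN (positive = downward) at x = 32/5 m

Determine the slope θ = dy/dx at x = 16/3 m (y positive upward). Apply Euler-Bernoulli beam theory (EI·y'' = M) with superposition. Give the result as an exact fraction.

θ(16/3) = -6477707/1012500000 rad

Load 1 — applied couple M₀=-14 kN·m at a=4 m (b=L-a=12):
  θ_1 = (M₀x²/(2L)-M₀(x-a)+C₁)/EI  [x>a] with C₁=M₀(3b²-L²)/(6L)=-77/3 = ((-14)·(16/3)²/(2·16)-(-14)·((16/3)-4)+(-77/3))/100000 = -7/36000 rad
Load 2 — triangular load w₀=3 kN/m (0→w₀ over full span):
  θ_2 = -w₀(7L⁴-30L²x²+15x⁴)/(360LEI) = -3·(7·16⁴-30·16²·(16/3)²+15·(16/3)⁴)/(360·16·100000) = -1664/1265625 rad
Load 3 — uniform load w=7 kN/m over full span:
  θ_3 = -w(L³-6Lx²+4x³)/(24EI) = -7·(16³-6·16·(16/3)²+4·(16/3)³)/(24·100000) = -1456/253125 rad
Load 4 — point force P=-11 kN at a=32/5 m (b=L-a=48/5):
  θ_4 = -Pb(L²-b²-3x²)/(6LEI)  [x≤a] = -(-11)·(48/5)·(16²-(48/5)²-3·(16/3)²)/(6·16·100000) = 1012/1171875 rad
Superposition: θ = Σ θ_i = -6477707/1012500000 rad ≈ -0.006398 rad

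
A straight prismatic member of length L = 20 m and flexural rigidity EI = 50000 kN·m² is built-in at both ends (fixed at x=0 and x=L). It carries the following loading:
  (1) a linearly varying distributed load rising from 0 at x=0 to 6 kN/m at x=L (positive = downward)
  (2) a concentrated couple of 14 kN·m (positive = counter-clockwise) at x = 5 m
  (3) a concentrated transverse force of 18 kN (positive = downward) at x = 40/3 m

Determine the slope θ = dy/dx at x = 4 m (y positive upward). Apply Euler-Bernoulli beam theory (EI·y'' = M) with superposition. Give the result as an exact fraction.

θ(4) = -869/187500 rad

Load 1 — triangular load w₀=6 kN/m (0→w₀ over full span):
  θ_1 = -w₀(2x(L-x)(L-2x)(x+2L)+x²(L-x)²)/(120LEI) = -6·(2·4·(20-4)·(20-2·4)·(4+2·20)+4²·(20-4)²)/(120·20·50000) = -56/15625 rad
Load 2 — applied couple M₀=14 kN·m at a=5 m (b=L-a=15):
  θ_2 = (R_Ax²/2 - M_Ax)/EI  [x≤a] with R_A=63/80, M_A=-21/8 = ((63/80)·4²/2 - (-21/8)·4)/50000 = 21/62500 rad
Load 3 — point force P=18 kN at a=40/3 m (b=L-a=20/3):
  θ_3 = -Pb²x(2aL-(3a+b)x)/(2L³EI)  [x≤a] = -18·(20/3)²·4·(2·(40/3)·20-(3·(40/3)+(20/3))·4)/(2·20³·50000) = -13/9375 rad
Superposition: θ = Σ θ_i = -869/187500 rad ≈ -0.004635 rad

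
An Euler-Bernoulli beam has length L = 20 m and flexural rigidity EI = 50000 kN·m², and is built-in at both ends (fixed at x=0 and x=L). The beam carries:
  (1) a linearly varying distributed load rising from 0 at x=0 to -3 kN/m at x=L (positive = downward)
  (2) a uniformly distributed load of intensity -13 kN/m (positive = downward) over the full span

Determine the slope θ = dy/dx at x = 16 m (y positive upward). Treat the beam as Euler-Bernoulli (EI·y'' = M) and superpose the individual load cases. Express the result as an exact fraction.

Load 1 — triangular load w₀=-3 kN/m (0→w₀ over full span):
  θ_1 = -w₀(2x(L-x)(L-2x)(x+2L)+x²(L-x)²)/(120LEI) = -(-3)·(2·16·(20-16)·(20-2·16)·(16+2·20)+16²·(20-16)²)/(120·20·50000) = -32/15625 rad
Load 2 — uniform load w=-13 kN/m over full span:
  θ_2 = -wx(L-x)(L-2x)/(12EI) = -(-13)·16·(20-16)·(20-2·16)/(12·50000) = -52/3125 rad
Superposition: θ = Σ θ_i = -292/15625 rad ≈ -0.018688 rad

θ(16) = -292/15625 rad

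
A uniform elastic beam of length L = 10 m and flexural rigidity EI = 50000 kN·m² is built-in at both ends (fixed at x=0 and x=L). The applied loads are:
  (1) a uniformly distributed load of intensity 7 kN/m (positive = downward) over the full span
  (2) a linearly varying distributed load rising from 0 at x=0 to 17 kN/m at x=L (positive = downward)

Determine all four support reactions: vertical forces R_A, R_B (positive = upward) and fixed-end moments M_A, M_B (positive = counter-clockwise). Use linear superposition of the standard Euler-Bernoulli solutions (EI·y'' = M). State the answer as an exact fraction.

R_A = 121/2 kN, M_A = 115 kN·m, R_B = 189/2 kN, M_B = -430/3 kN·m

Load 1 — uniform load w=7 kN/m over full span:
  R_A = wL/2 = 7·10/2 = 35 kN
  M_A = wL²/12 = 7·10²/12 = 175/3 kN·m
  R_B = wL/2 = 7·10/2 = 35 kN
  M_B = -wL²/12 = -7·10²/12 = -175/3 kN·m
Load 2 — triangular load w₀=17 kN/m (0→w₀ over full span):
  R_A = 3w₀L/20 = 3·17·10/20 = 51/2 kN
  M_A = w₀L²/30 = 17·10²/30 = 170/3 kN·m
  R_B = 7w₀L/20 = 7·17·10/20 = 119/2 kN
  M_B = -w₀L²/20 = -17·10²/20 = -85 kN·m
Superposition: R_A = 121/2 kN, M_A = 115 kN·m, R_B = 189/2 kN, M_B = -430/3 kN·m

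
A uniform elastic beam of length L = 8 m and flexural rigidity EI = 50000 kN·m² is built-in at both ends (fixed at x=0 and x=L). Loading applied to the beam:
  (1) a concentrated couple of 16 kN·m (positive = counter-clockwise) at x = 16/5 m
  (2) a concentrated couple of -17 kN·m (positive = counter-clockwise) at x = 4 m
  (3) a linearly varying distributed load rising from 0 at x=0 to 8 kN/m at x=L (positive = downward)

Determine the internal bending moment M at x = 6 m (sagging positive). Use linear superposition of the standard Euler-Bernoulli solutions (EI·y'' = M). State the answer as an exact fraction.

Load 1 — applied couple M₀=16 kN·m at a=16/5 m (b=L-a=24/5):
  M_1 = R_Ax - M_A - M₀  [x>a] with R_A=72/25, M_A=48/25 = (72/25)·6 - (48/25) - 16 = -16/25 kN·m
Load 2 — applied couple M₀=-17 kN·m at a=4 m (b=L-a=4):
  M_2 = R_Ax - M_A - M₀  [x>a] with R_A=-51/16, M_A=-17/4 = (-51/16)·6 - (-17/4) - (-17) = 17/8 kN·m
Load 3 — triangular load w₀=8 kN/m (0→w₀ over full span):
  M_3 = 3w₀Lx/20 - w₀L²/30 - w₀x³/(6L) = 3·8·8·6/20 - 8·8²/30 - 8·6³/(6·8) = 68/15 kN·m
Superposition: M = Σ M_i = 3611/600 kN·m ≈ 6.018333 kN·m

M(6) = 3611/600 kN·m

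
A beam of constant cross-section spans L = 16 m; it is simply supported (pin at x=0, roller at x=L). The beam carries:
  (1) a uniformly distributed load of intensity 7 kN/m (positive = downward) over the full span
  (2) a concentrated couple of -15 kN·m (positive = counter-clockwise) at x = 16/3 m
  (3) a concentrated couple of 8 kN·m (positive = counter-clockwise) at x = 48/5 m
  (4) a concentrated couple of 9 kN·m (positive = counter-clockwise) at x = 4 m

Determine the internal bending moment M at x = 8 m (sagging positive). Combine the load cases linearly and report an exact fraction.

M(8) = 231 kN·m

Load 1 — uniform load w=7 kN/m over full span:
  M_1 = wx(L-x)/2 = 7·8·(16-8)/2 = 224 kN·m
Load 2 — applied couple M₀=-15 kN·m at a=16/3 m (b=L-a=32/3):
  M_2 = M₀x/L - M₀  [x>a] = (-15)·8/16 - (-15) = 15/2 kN·m
Load 3 — applied couple M₀=8 kN·m at a=48/5 m (b=L-a=32/5):
  M_3 = M₀x/L  [x≤a] = 8·8/16 = 4 kN·m
Load 4 — applied couple M₀=9 kN·m at a=4 m (b=L-a=12):
  M_4 = M₀x/L - M₀  [x>a] = 9·8/16 - 9 = -9/2 kN·m
Superposition: M = Σ M_i = 231 kN·m ≈ 231.000000 kN·m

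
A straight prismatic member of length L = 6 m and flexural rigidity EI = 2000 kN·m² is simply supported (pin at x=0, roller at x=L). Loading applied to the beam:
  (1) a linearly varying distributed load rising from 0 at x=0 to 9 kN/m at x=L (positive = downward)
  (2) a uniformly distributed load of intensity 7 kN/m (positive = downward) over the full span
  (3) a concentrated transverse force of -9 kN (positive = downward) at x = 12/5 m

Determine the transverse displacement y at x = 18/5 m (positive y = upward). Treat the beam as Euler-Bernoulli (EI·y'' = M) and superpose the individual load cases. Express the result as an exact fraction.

Load 1 — triangular load w₀=9 kN/m (0→w₀ over full span):
  y_1 = -w₀x(7L⁴-10L²x²+3x⁴)/(360LEI) = -9·(18/5)·(7·6⁴-10·6²·(18/5)²+3·(18/5)⁴)/(360·6·2000) = -71928/1953125 m
Load 2 — uniform load w=7 kN/m over full span:
  y_2 = -wx(L³-2Lx²+x³)/(24EI) = -7·(18/5)·(6³-2·6·(18/5)²+(18/5)³)/(24·2000) = -17577/312500 m
Load 3 — point force P=-9 kN at a=12/5 m (b=L-a=18/5):
  y_3 = -Pa(L-x)(2Lx-a²-x²)/(6LEI)  [x>a] = -(-9)·(12/5)·(6-(18/5))·(2·6·(18/5)-(12/5)²-(18/5)²)/(6·6·2000) = 1377/78125 m
Superposition: y = Σ y_i = -589437/7812500 m ≈ -0.075448 m

y(18/5) = -589437/7812500 m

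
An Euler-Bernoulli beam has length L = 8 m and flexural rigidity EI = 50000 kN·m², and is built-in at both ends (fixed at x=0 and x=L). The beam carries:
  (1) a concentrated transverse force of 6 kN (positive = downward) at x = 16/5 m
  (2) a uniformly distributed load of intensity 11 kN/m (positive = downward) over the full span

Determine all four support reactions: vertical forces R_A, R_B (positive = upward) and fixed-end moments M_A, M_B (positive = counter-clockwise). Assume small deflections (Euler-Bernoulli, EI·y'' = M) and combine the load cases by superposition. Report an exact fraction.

Load 1 — point force P=6 kN at a=16/5 m (b=L-a=24/5):
  R_A = Pb²(3a+b)/L³ = 6·(24/5)²·(3·(16/5)+(24/5))/8³ = 486/125 kN
  M_A = Pab²/L² = 6·(16/5)·(24/5)²/8² = 864/125 kN·m
  R_B = Pa²(a+3b)/L³ = 6·(16/5)²·((16/5)+3·(24/5))/8³ = 264/125 kN
  M_B = -Pa²b/L² = -6·(16/5)²·(24/5)/8² = -576/125 kN·m
Load 2 — uniform load w=11 kN/m over full span:
  R_A = wL/2 = 11·8/2 = 44 kN
  M_A = wL²/12 = 11·8²/12 = 176/3 kN·m
  R_B = wL/2 = 11·8/2 = 44 kN
  M_B = -wL²/12 = -11·8²/12 = -176/3 kN·m
Superposition: R_A = 5986/125 kN, M_A = 24592/375 kN·m, R_B = 5764/125 kN, M_B = -23728/375 kN·m

R_A = 5986/125 kN, M_A = 24592/375 kN·m, R_B = 5764/125 kN, M_B = -23728/375 kN·m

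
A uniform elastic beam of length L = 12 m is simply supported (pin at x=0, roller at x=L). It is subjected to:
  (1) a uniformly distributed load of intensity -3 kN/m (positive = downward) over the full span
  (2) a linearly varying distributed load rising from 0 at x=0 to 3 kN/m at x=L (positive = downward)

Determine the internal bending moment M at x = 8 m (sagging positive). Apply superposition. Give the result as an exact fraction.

Load 1 — uniform load w=-3 kN/m over full span:
  M_1 = wx(L-x)/2 = (-3)·8·(12-8)/2 = -48 kN·m
Load 2 — triangular load w₀=3 kN/m (0→w₀ over full span):
  M_2 = w₀Lx/6 - w₀x³/(6L) = 3·12·8/6 - 3·8³/(6·12) = 80/3 kN·m
Superposition: M = Σ M_i = -64/3 kN·m ≈ -21.333333 kN·m

M(8) = -64/3 kN·m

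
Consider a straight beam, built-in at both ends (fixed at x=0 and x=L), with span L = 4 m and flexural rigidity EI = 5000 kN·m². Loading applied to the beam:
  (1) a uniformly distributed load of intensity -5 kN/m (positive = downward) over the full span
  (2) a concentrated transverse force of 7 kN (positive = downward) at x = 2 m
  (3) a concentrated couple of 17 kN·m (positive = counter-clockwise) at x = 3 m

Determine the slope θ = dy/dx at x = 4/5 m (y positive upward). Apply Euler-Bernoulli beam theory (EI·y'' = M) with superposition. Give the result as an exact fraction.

Load 1 — uniform load w=-5 kN/m over full span:
  θ_1 = -wx(L-x)(L-2x)/(12EI) = -(-5)·(4/5)·(4-(4/5))·(4-2·(4/5))/(12·5000) = 8/15625 rad
Load 2 — point force P=7 kN at a=2 m (b=L-a=2):
  θ_2 = -Pb²x(2aL-(3a+b)x)/(2L³EI)  [x≤a] = -7·2²·(4/5)·(2·2·4-(3·2+2)·(4/5))/(2·4³·5000) = -21/62500 rad
Load 3 — applied couple M₀=17 kN·m at a=3 m (b=L-a=1):
  θ_3 = (R_Ax²/2 - M_Ax)/EI  [x≤a] with R_A=153/32, M_A=85/16 = ((153/32)·(4/5)²/2 - (85/16)·(4/5))/5000 = -17/31250 rad
Superposition: θ = Σ θ_i = -23/62500 rad ≈ -0.000368 rad

θ(4/5) = -23/62500 rad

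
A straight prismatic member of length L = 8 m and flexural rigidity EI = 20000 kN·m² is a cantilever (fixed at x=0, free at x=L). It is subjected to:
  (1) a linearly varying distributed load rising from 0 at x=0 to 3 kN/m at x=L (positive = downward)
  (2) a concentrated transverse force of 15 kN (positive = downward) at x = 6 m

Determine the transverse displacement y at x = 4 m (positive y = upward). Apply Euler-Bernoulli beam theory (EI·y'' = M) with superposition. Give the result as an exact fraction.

Load 1 — triangular load w₀=3 kN/m (0→w₀ over full span):
  y_1 = (w₀Lx³/12-w₀L²x²/6-w₀x⁵/(120L))/EI = (3·8·4³/12-3·8²·4²/6-3·4⁵/(120·8))/20000 = -121/6250 m
Load 2 — point force P=15 kN at a=6 m (b=L-a=2):
  y_2 = -Px²(3a-x)/(6EI)  [x≤a] = -15·4²·(3·6-4)/(6·20000) = -7/250 m
Superposition: y = Σ y_i = -148/3125 m ≈ -0.047360 m

y(4) = -148/3125 m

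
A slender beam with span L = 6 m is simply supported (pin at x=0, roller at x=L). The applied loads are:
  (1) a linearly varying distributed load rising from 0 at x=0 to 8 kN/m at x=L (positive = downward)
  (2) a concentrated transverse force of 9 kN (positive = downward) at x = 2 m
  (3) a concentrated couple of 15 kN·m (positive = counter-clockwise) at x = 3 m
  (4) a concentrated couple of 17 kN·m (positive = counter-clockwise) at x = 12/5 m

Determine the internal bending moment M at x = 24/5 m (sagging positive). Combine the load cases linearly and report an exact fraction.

Load 1 — triangular load w₀=8 kN/m (0→w₀ over full span):
  M_1 = w₀Lx/6 - w₀x³/(6L) = 8·6·(24/5)/6 - 8·(24/5)³/(6·6) = 1728/125 kN·m
Load 2 — point force P=9 kN at a=2 m (b=L-a=4):
  M_2 = Pa(L-x)/L  [x>a] = 9·2·(6-(24/5))/6 = 18/5 kN·m
Load 3 — applied couple M₀=15 kN·m at a=3 m (b=L-a=3):
  M_3 = M₀x/L - M₀  [x>a] = 15·(24/5)/6 - 15 = -3 kN·m
Load 4 — applied couple M₀=17 kN·m at a=12/5 m (b=L-a=18/5):
  M_4 = M₀x/L - M₀  [x>a] = 17·(24/5)/6 - 17 = -17/5 kN·m
Superposition: M = Σ M_i = 1378/125 kN·m ≈ 11.024000 kN·m

M(24/5) = 1378/125 kN·m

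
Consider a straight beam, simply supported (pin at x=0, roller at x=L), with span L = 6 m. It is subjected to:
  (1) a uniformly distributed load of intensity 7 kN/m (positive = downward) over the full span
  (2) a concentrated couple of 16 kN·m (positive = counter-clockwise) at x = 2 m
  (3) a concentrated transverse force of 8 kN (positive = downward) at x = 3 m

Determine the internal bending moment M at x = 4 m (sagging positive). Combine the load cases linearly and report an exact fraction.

Load 1 — uniform load w=7 kN/m over full span:
  M_1 = wx(L-x)/2 = 7·4·(6-4)/2 = 28 kN·m
Load 2 — applied couple M₀=16 kN·m at a=2 m (b=L-a=4):
  M_2 = M₀x/L - M₀  [x>a] = 16·4/6 - 16 = -16/3 kN·m
Load 3 — point force P=8 kN at a=3 m (b=L-a=3):
  M_3 = Pa(L-x)/L  [x>a] = 8·3·(6-4)/6 = 8 kN·m
Superposition: M = Σ M_i = 92/3 kN·m ≈ 30.666667 kN·m

M(4) = 92/3 kN·m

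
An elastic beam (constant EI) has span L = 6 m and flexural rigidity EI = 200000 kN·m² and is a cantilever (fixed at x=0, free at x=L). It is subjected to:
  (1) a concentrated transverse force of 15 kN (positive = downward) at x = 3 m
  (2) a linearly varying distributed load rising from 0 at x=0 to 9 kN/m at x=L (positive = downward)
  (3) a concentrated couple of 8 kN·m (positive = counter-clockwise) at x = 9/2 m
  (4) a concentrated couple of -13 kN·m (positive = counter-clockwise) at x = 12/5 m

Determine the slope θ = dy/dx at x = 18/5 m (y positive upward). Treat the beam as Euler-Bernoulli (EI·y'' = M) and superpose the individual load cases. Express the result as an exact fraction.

θ(18/5) = -367797/250000000 rad

Load 1 — point force P=15 kN at a=3 m (b=L-a=3):
  θ_1 = -Pa²/(2EI)  [x>a] = -15·3²/(2·200000) = -27/80000 rad
Load 2 — triangular load w₀=9 kN/m (0→w₀ over full span):
  θ_2 = (w₀Lx²/4-w₀L²x/3-w₀x⁴/(24L))/EI = (9·6·(18/5)²/4-9·6²·(18/5)/3-9·(18/5)⁴/(24·6))/200000 = -140211/125000000 rad
Load 3 — applied couple M₀=8 kN·m at a=9/2 m (b=L-a=3/2):
  θ_3 = M₀x/EI  [x≤a] = 8·(18/5)/200000 = 9/62500 rad
Load 4 — applied couple M₀=-13 kN·m at a=12/5 m (b=L-a=18/5):
  θ_4 = M₀a/EI  [x>a] = (-13)·(12/5)/200000 = -39/250000 rad
Superposition: θ = Σ θ_i = -367797/250000000 rad ≈ -0.001471 rad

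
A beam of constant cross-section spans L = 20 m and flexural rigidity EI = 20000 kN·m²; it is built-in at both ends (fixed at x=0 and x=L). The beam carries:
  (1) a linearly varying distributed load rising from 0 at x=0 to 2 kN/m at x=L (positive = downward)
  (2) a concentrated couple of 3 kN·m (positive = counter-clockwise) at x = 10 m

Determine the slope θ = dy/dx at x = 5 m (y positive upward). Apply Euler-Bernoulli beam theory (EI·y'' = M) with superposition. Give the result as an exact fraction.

Load 1 — triangular load w₀=2 kN/m (0→w₀ over full span):
  θ_1 = -w₀(2x(L-x)(L-2x)(x+2L)+x²(L-x)²)/(120LEI) = -2·(2·5·(20-5)·(20-2·5)·(5+2·20)+5²·(20-5)²)/(120·20·20000) = -39/12800 rad
Load 2 — applied couple M₀=3 kN·m at a=10 m (b=L-a=10):
  θ_2 = (R_Ax²/2 - M_Ax)/EI  [x≤a] with R_A=9/40, M_A=3/4 = ((9/40)·5²/2 - (3/4)·5)/20000 = -3/64000 rad
Superposition: θ = Σ θ_i = -99/32000 rad ≈ -0.003094 rad

θ(5) = -99/32000 rad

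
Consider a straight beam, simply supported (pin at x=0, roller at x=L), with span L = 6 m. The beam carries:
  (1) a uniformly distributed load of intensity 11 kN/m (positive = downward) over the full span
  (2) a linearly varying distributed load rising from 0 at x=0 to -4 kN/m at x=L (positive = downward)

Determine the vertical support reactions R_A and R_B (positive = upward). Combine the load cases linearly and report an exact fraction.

Load 1 — uniform load w=11 kN/m over full span:
  R_A = wL/2 = 11·6/2 = 33 kN
  R_B = wL/2 = 11·6/2 = 33 kN
Load 2 — triangular load w₀=-4 kN/m (0→w₀ over full span):
  R_A = w₀L/6 = (-4)·6/6 = -4 kN
  R_B = w₀L/3 = (-4)·6/3 = -8 kN
Superposition: R_A = 29 kN, R_B = 25 kN

R_A = 29 kN, R_B = 25 kN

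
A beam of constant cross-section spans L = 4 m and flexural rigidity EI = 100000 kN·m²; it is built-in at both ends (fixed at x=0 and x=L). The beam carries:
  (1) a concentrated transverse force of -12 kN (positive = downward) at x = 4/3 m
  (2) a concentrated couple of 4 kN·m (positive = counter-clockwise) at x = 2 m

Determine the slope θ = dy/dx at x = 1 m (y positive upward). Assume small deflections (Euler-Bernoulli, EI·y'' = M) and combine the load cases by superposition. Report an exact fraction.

θ(1) = 29/1200000 rad

Load 1 — point force P=-12 kN at a=4/3 m (b=L-a=8/3):
  θ_1 = -Pb²x(2aL-(3a+b)x)/(2L³EI)  [x≤a] = -(-12)·(8/3)²·1·(2·(4/3)·4-(3·(4/3)+(8/3))·1)/(2·4³·100000) = 1/37500 rad
Load 2 — applied couple M₀=4 kN·m at a=2 m (b=L-a=2):
  θ_2 = (R_Ax²/2 - M_Ax)/EI  [x≤a] with R_A=3/2, M_A=1 = ((3/2)·1²/2 - 1·1)/100000 = -1/400000 rad
Superposition: θ = Σ θ_i = 29/1200000 rad ≈ 0.000024 rad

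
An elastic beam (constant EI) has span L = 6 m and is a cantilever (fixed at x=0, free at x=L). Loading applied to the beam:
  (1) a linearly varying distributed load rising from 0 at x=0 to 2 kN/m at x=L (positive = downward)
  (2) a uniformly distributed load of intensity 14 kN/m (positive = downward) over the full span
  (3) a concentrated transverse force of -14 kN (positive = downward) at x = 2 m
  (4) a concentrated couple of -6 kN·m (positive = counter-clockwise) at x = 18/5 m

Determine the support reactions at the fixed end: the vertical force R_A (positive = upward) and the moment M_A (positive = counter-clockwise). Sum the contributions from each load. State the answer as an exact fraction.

Load 1 — triangular load w₀=2 kN/m (0→w₀ over full span):
  R_A = w₀L/2 = 2·6/2 = 6 kN
  M_A = w₀L²/3 = 2·6²/3 = 24 kN·m
Load 2 — uniform load w=14 kN/m over full span:
  R_A = wL = 14·6 = 84 kN
  M_A = wL²/2 = 14·6²/2 = 252 kN·m
Load 3 — point force P=-14 kN at a=2 m (b=L-a=4):
  R_A = P = (-14) = -14 kN
  M_A = Pa = (-14)·2 = -28 kN·m
Load 4 — applied couple M₀=-6 kN·m at a=18/5 m (b=L-a=12/5):
  R_A = 0 kN
  M_A = -M₀ = -(-6) = 6 kN·m
Superposition: R_A = 76 kN, M_A = 254 kN·m

R_A = 76 kN, M_A = 254 kN·m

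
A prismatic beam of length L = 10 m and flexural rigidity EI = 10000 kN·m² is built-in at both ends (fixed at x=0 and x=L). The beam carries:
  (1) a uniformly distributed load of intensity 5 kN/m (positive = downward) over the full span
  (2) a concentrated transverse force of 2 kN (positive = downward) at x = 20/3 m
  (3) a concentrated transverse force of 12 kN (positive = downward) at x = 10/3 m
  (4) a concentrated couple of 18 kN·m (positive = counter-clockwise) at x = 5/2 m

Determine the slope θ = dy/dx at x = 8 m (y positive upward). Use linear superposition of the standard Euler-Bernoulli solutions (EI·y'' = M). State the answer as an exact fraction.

Load 1 — uniform load w=5 kN/m over full span:
  θ_1 = -wx(L-x)(L-2x)/(12EI) = -5·8·(10-8)·(10-2·8)/(12·10000) = 1/250 rad
Load 2 — point force P=2 kN at a=20/3 m (b=L-a=10/3):
  θ_2 = Pa²(L-x)(2bL-(3b+a)(L-x))/(2L³EI)  [x>a] = 2·(20/3)²·(10-8)·(2·(10/3)·10-(3·(10/3)+(20/3))·(10-8))/(2·10³·10000) = 1/3375 rad
Load 3 — point force P=12 kN at a=10/3 m (b=L-a=20/3):
  θ_3 = Pa²(L-x)(2bL-(3b+a)(L-x))/(2L³EI)  [x>a] = 12·(10/3)²·(10-8)·(2·(20/3)·10-(3·(20/3)+(10/3))·(10-8))/(2·10³·10000) = 13/11250 rad
Load 4 — applied couple M₀=18 kN·m at a=5/2 m (b=L-a=15/2):
  θ_4 = (R_Ax²/2 - M_Ax - M₀(x-a))/EI  [x>a] with R_A=81/40, M_A=-27/8 = ((81/40)·8²/2 - (-27/8)·8 - 18·(8-(5/2)))/10000 = -9/12500 rad
Superposition: θ = Σ θ_i = 1597/337500 rad ≈ 0.004732 rad

θ(8) = 1597/337500 rad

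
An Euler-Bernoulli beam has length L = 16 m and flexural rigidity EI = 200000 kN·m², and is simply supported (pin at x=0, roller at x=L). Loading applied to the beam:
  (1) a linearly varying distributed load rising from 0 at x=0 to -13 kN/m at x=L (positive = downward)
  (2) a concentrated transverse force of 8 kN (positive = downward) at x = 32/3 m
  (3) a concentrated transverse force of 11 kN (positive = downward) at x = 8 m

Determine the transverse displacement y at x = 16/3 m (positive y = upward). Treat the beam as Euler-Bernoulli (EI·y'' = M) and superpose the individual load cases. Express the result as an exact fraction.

Load 1 — triangular load w₀=-13 kN/m (0→w₀ over full span):
  y_1 = -w₀x(7L⁴-10L²x²+3x⁴)/(360LEI) = -(-13)·(16/3)·(7·16⁴-10·16²·(16/3)²+3·(16/3)⁴)/(360·16·200000) = 53248/2278125 m
Load 2 — point force P=8 kN at a=32/3 m (b=L-a=16/3):
  y_2 = -Pbx(L²-b²-x²)/(6LEI)  [x≤a] = -8·(16/3)·(16/3)·(16²-(16/3)²-(16/3)²)/(6·16·200000) = -1792/759375 m
Load 3 — point force P=11 kN at a=8 m (b=L-a=8):
  y_3 = -Pbx(L²-b²-x²)/(6LEI)  [x≤a] = -11·8·(16/3)·(16²-8²-(16/3)²)/(6·16·200000) = -1012/253125 m
Superposition: y = Σ y_i = 38764/2278125 m ≈ 0.017016 m

y(16/3) = 38764/2278125 m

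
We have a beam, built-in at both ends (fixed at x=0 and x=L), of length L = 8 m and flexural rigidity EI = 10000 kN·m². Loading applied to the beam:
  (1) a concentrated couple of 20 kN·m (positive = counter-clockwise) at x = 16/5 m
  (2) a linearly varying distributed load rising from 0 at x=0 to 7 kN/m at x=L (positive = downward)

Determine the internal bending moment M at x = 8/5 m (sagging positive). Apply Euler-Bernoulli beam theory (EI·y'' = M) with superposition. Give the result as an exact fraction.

M(8/5) = 476/375 kN·m

Load 1 — applied couple M₀=20 kN·m at a=16/5 m (b=L-a=24/5):
  M_1 = R_Ax - M_A  [x≤a] with R_A=18/5, M_A=12/5 = (18/5)·(8/5) - (12/5) = 84/25 kN·m
Load 2 — triangular load w₀=7 kN/m (0→w₀ over full span):
  M_2 = 3w₀Lx/20 - w₀L²/30 - w₀x³/(6L) = 3·7·8·(8/5)/20 - 7·8²/30 - 7·(8/5)³/(6·8) = -784/375 kN·m
Superposition: M = Σ M_i = 476/375 kN·m ≈ 1.269333 kN·m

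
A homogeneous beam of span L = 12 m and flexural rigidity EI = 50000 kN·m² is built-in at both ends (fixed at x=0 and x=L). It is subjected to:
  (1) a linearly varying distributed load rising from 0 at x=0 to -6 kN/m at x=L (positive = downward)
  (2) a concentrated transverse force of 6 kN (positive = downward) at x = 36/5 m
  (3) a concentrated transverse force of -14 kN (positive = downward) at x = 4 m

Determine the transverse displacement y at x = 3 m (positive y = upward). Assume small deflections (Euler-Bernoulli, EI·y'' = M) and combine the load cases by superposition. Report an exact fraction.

Load 1 — triangular load w₀=-6 kN/m (0→w₀ over full span):
  y_1 = -w₀x²(L-x)²(x+2L)/(120LEI) = -(-6)·3²·(12-3)²·(3+2·12)/(120·12·50000) = 6561/4000000 m
Load 2 — point force P=6 kN at a=36/5 m (b=L-a=24/5):
  y_2 = -Pb²x²(3aL-(3a+b)x)/(6L³EI)  [x≤a] = -6·(24/5)²·3²·(3·(36/5)·12-(3·(36/5)+(24/5))·3)/(6·12³·50000) = -27/62500 m
Load 3 — point force P=-14 kN at a=4 m (b=L-a=8):
  y_3 = -Pb²x²(3aL-(3a+b)x)/(6L³EI)  [x≤a] = -(-14)·8²·3²·(3·4·12-(3·4+8)·3)/(6·12³·50000) = 49/37500 m
Superposition: y = Σ y_i = 30179/12000000 m ≈ 0.002515 m

y(3) = 30179/12000000 m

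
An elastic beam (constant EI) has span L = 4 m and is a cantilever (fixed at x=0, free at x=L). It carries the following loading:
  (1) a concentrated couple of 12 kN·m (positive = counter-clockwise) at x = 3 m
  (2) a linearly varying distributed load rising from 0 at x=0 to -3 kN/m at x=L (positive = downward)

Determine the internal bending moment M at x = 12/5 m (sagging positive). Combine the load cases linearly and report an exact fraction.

M(12/5) = 1916/125 kN·m

Load 1 — applied couple M₀=12 kN·m at a=3 m (b=L-a=1):
  M_1 = M₀  [x≤a] = 12 = 12 kN·m
Load 2 — triangular load w₀=-3 kN/m (0→w₀ over full span):
  M_2 = w₀Lx/2 - w₀L²/3 - w₀x³/(6L) = (-3)·4·(12/5)/2 - (-3)·4²/3 - (-3)·(12/5)³/(6·4) = 416/125 kN·m
Superposition: M = Σ M_i = 1916/125 kN·m ≈ 15.328000 kN·m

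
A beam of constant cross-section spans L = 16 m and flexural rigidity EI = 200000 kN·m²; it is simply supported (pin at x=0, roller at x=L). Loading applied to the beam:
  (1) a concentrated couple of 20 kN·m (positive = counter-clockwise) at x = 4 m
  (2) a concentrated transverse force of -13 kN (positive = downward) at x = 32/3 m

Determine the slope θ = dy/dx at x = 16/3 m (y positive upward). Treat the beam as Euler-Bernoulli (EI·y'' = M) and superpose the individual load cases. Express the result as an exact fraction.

Load 1 — applied couple M₀=20 kN·m at a=4 m (b=L-a=12):
  θ_1 = (M₀x²/(2L)-M₀(x-a)+C₁)/EI  [x>a] with C₁=M₀(3b²-L²)/(6L)=110/3 = (20·(16/3)²/(2·16)-20·((16/3)-4)+(110/3))/200000 = 1/7200 rad
Load 2 — point force P=-13 kN at a=32/3 m (b=L-a=16/3):
  θ_2 = -Pb(L²-b²-3x²)/(6LEI)  [x≤a] = -(-13)·(16/3)·(16²-(16/3)²-3·(16/3)²)/(6·16·200000) = 26/50625 rad
Superposition: θ = Σ θ_i = 1057/1620000 rad ≈ 0.000652 rad

θ(16/3) = 1057/1620000 rad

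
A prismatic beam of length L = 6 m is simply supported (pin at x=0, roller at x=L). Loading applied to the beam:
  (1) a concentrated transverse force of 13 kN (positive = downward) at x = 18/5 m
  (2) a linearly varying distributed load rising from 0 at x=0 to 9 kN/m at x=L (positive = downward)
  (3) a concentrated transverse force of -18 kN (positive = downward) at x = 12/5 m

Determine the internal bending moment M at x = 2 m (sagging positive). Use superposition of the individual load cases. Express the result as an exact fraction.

M(2) = 24/5 kN·m

Load 1 — point force P=13 kN at a=18/5 m (b=L-a=12/5):
  M_1 = Pbx/L  [x≤a] = 13·(12/5)·2/6 = 52/5 kN·m
Load 2 — triangular load w₀=9 kN/m (0→w₀ over full span):
  M_2 = w₀Lx/6 - w₀x³/(6L) = 9·6·2/6 - 9·2³/(6·6) = 16 kN·m
Load 3 — point force P=-18 kN at a=12/5 m (b=L-a=18/5):
  M_3 = Pbx/L  [x≤a] = (-18)·(18/5)·2/6 = -108/5 kN·m
Superposition: M = Σ M_i = 24/5 kN·m ≈ 4.800000 kN·m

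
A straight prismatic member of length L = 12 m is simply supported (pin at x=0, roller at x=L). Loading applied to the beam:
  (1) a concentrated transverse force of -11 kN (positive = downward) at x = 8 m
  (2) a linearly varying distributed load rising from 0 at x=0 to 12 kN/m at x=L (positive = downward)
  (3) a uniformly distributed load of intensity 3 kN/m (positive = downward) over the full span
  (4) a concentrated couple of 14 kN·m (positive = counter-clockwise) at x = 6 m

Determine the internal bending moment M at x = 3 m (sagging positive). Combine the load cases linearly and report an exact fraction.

M(3) = 201/2 kN·m

Load 1 — point force P=-11 kN at a=8 m (b=L-a=4):
  M_1 = Pbx/L  [x≤a] = (-11)·4·3/12 = -11 kN·m
Load 2 — triangular load w₀=12 kN/m (0→w₀ over full span):
  M_2 = w₀Lx/6 - w₀x³/(6L) = 12·12·3/6 - 12·3³/(6·12) = 135/2 kN·m
Load 3 — uniform load w=3 kN/m over full span:
  M_3 = wx(L-x)/2 = 3·3·(12-3)/2 = 81/2 kN·m
Load 4 — applied couple M₀=14 kN·m at a=6 m (b=L-a=6):
  M_4 = M₀x/L  [x≤a] = 14·3/12 = 7/2 kN·m
Superposition: M = Σ M_i = 201/2 kN·m ≈ 100.500000 kN·m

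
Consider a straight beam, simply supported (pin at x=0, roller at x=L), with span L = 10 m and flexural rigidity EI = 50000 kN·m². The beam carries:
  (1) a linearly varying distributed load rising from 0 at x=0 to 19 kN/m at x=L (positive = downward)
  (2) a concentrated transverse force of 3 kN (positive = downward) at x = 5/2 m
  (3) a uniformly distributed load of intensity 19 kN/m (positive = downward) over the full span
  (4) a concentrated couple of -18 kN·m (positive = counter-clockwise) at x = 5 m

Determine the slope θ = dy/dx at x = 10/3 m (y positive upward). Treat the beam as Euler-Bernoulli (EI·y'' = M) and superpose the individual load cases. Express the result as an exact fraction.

Load 1 — triangular load w₀=19 kN/m (0→w₀ over full span):
  θ_1 = -w₀(7L⁴-30L²x²+15x⁴)/(360LEI) = -19·(7·10⁴-30·10²·(10/3)²+15·(10/3)⁴)/(360·10·50000) = -247/60750 rad
Load 2 — point force P=3 kN at a=5/2 m (b=L-a=15/2):
  θ_2 = -Pa(2L²-6Lx+3x²+a²)/(6LEI)  [x>a] = -3·(5/2)·(2·10²-6·10·(10/3)+3·(10/3)²+(5/2)²)/(6·10·50000) = -19/192000 rad
Load 3 — uniform load w=19 kN/m over full span:
  θ_3 = -w(L³-6Lx²+4x³)/(24EI) = -19·(10³-6·10·(10/3)²+4·(10/3)³)/(24·50000) = -247/32400 rad
Load 4 — applied couple M₀=-18 kN·m at a=5 m (b=L-a=5):
  θ_4 = (M₀x²/(2L)+C₁)/EI  [x≤a] with C₁=M₀(3b²-L²)/(6L)=15/2 = ((-18)·(10/3)²/(2·10)+(15/2))/50000 = -1/20000 rad
Superposition: θ = Σ θ_i = -920543/77760000 rad ≈ -0.011838 rad

θ(10/3) = -920543/77760000 rad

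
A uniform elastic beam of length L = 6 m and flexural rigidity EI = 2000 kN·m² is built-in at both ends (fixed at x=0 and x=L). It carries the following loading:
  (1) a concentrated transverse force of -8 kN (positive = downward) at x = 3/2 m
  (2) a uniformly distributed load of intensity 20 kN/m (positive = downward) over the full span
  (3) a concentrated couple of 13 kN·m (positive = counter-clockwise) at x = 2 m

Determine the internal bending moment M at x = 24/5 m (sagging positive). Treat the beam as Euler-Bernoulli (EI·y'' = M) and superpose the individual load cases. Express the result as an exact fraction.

M(24/5) = -47/60 kN·m

Load 1 — point force P=-8 kN at a=3/2 m (b=L-a=9/2):
  M_1 = Pa²(a+3b)(L-x)/L³ - Pa²b/L²  [x>a] = (-8)·(3/2)²·((3/2)+3·(9/2))·(6-(24/5))/6³ - (-8)·(3/2)²·(9/2)/6² = 3/4 kN·m
Load 2 — uniform load w=20 kN/m over full span:
  M_2 = wLx/2 - wL²/12 - wx²/2 = 20·6·(24/5)/2 - 20·6²/12 - 20·(24/5)²/2 = -12/5 kN·m
Load 3 — applied couple M₀=13 kN·m at a=2 m (b=L-a=4):
  M_3 = R_Ax - M_A - M₀  [x>a] with R_A=26/9, M_A=0 = (26/9)·(24/5) - 0 - 13 = 13/15 kN·m
Superposition: M = Σ M_i = -47/60 kN·m ≈ -0.783333 kN·m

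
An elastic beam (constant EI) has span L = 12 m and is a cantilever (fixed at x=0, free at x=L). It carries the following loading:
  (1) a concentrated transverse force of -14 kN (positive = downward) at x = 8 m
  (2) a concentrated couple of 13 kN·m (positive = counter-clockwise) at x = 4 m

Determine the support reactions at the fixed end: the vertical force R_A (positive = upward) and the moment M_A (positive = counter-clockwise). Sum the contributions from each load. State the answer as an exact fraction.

Load 1 — point force P=-14 kN at a=8 m (b=L-a=4):
  R_A = P = (-14) = -14 kN
  M_A = Pa = (-14)·8 = -112 kN·m
Load 2 — applied couple M₀=13 kN·m at a=4 m (b=L-a=8):
  R_A = 0 kN
  M_A = -M₀ = -13 kN·m
Superposition: R_A = -14 kN, M_A = -125 kN·m

R_A = -14 kN, M_A = -125 kN·m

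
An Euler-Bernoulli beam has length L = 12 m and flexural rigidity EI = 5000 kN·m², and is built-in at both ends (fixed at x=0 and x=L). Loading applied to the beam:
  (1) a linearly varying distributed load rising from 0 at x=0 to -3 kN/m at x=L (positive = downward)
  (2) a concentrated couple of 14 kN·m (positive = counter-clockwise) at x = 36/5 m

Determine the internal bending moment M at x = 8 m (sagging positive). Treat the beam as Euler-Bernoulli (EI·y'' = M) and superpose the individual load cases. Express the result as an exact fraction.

M(8) = -938/75 kN·m

Load 1 — triangular load w₀=-3 kN/m (0→w₀ over full span):
  M_1 = 3w₀Lx/20 - w₀L²/30 - w₀x³/(6L) = 3·(-3)·12·8/20 - (-3)·12²/30 - (-3)·8³/(6·12) = -112/15 kN·m
Load 2 — applied couple M₀=14 kN·m at a=36/5 m (b=L-a=24/5):
  M_2 = R_Ax - M_A - M₀  [x>a] with R_A=42/25, M_A=112/25 = (42/25)·8 - (112/25) - 14 = -126/25 kN·m
Superposition: M = Σ M_i = -938/75 kN·m ≈ -12.506667 kN·m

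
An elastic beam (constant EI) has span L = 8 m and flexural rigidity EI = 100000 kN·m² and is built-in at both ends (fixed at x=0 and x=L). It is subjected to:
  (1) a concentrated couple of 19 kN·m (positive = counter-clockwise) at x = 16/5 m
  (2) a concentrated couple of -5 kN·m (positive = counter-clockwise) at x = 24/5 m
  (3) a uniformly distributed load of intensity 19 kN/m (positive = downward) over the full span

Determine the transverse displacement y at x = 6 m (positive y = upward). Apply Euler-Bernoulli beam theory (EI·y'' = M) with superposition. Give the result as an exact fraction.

y(6) = -133/125000 m

Load 1 — applied couple M₀=19 kN·m at a=16/5 m (b=L-a=24/5):
  y_1 = (R_Ax³/6 - M_Ax²/2 - M₀(x-a)²/2)/EI  [x>a] with R_A=171/50, M_A=57/25 = ((171/50)·6³/6 - (57/25)·6²/2 - 19·(6-(16/5))²/2)/100000 = 19/250000 m
Load 2 — applied couple M₀=-5 kN·m at a=24/5 m (b=L-a=16/5):
  y_2 = (R_Ax³/6 - M_Ax²/2 - M₀(x-a)²/2)/EI  [x>a] with R_A=-9/10, M_A=-8/5 = ((-9/10)·6³/6 - (-8/5)·6²/2 - (-5)·(6-(24/5))²/2)/100000 = 0 m
Load 3 — uniform load w=19 kN/m over full span:
  y_3 = -wx²(L-x)²/(24EI) = -19·6²·(8-6)²/(24·100000) = -57/50000 m
Superposition: y = Σ y_i = -133/125000 m ≈ -0.001064 m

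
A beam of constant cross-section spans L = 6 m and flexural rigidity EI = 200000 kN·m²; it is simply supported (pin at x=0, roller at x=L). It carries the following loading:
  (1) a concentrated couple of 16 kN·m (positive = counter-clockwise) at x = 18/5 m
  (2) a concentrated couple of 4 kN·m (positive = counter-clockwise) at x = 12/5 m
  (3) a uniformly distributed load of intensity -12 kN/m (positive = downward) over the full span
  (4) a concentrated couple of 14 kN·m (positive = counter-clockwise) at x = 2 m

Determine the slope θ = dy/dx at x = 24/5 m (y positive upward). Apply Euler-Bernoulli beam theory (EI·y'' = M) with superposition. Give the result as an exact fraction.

θ(24/5) = -17173/37500000 rad

Load 1 — applied couple M₀=16 kN·m at a=18/5 m (b=L-a=12/5):
  θ_1 = (M₀x²/(2L)-M₀(x-a)+C₁)/EI  [x>a] with C₁=M₀(3b²-L²)/(6L)=-208/25 = (16·(24/5)²/(2·6)-16·((24/5)-(18/5))+(-208/25))/200000 = 1/62500 rad
Load 2 — applied couple M₀=4 kN·m at a=12/5 m (b=L-a=18/5):
  θ_2 = (M₀x²/(2L)-M₀(x-a)+C₁)/EI  [x>a] with C₁=M₀(3b²-L²)/(6L)=8/25 = (4·(24/5)²/(2·6)-4·((24/5)-(12/5))+(8/25))/200000 = -1/125000 rad
Load 3 — uniform load w=-12 kN/m over full span:
  θ_3 = -w(L³-6Lx²+4x³)/(24EI) = -(-12)·(6³-6·6·(24/5)²+4·(24/5)³)/(24·200000) = -2673/6250000 rad
Load 4 — applied couple M₀=14 kN·m at a=2 m (b=L-a=4):
  θ_4 = (M₀x²/(2L)-M₀(x-a)+C₁)/EI  [x>a] with C₁=M₀(3b²-L²)/(6L)=14/3 = (14·(24/5)²/(2·6)-14·((24/5)-2)+(14/3))/200000 = -287/7500000 rad
Superposition: θ = Σ θ_i = -17173/37500000 rad ≈ -0.000458 rad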